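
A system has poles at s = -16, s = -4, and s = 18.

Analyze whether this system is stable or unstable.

Pole(s) at s = 18 are not in the left half-plane. System is unstable.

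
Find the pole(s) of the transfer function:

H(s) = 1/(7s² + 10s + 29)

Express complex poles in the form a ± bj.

Discriminant = 10² - 4×7×29 = 100 - 812 = -712 < 0, so the poles are a complex conjugate pair s = (-10 ± j√712)/(2×7). Real part = -10/(2×7) = -10/14 ≈ -0.7143; imaginary part = ±√712/(2×7) ≈ 1.9060. Poles: s = -0.7143 ± 1.9060j.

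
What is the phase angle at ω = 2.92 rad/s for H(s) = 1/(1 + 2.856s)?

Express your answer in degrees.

Phase = -arctan(ωτ) = -arctan(2.92 × 2.856) = -83.2°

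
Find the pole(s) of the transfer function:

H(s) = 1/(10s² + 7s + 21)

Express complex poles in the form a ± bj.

Discriminant = 7² - 4×10×21 = 49 - 840 = -791 < 0, so the poles are a complex conjugate pair s = (-7 ± j√791)/(2×10). Real part = -7/(2×10) = -7/20 = -0.35; imaginary part = ±√791/(2×10) ≈ 1.4062. Poles: s = -0.35 ± 1.4062j.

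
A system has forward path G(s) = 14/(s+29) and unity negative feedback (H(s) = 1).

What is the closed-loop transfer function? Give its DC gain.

T(s) = G/(1+GH) = [14/(s+29)] / [1 + 14/(s+29)] = 14/(s+29+14) = 14/(s+43). DC gain = 14/43 = 0.3256.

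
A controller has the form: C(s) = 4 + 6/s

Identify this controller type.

This is a Proportional-Integral (PI) controller.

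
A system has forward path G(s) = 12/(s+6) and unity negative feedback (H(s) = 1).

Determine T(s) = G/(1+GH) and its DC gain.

T(s) = G/(1+GH) = [12/(s+6)] / [1 + 12/(s+6)] = 12/(s+6+12) = 12/(s+18). DC gain = 12/18 = 0.6667.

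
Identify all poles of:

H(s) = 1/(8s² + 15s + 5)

Discriminant = 15² - 4×8×5 = 225 - 160 = 65 > 0, so two distinct real poles. Using quadratic formula: s = (-15 ± √65)/(2×8) = (-15 ± √65)/16, with √65 ≈ 8.0623. s₁ ≈ -0.4336, s₂ ≈ -1.4414. Poles: s₁ = -0.4336, s₂ = -1.4414.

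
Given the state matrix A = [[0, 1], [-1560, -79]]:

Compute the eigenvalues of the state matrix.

det(A - λI) = λ² - (-79)λ + 1560 = (λ - (-39))(λ - (-40)). Eigenvalues: -39, -40.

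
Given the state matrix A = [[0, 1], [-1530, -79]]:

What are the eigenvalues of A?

det(A - λI) = λ² - (-79)λ + 1530 = (λ - (-34))(λ - (-45)). Eigenvalues: -34, -45.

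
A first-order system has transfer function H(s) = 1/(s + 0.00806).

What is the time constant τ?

For H(s) = 1/(s + 1/τ), the pole is at -1/τ = -0.00806, so τ = 1/0.00806 = 124.1 s.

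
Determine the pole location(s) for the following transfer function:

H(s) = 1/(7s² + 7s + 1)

Discriminant = 7² - 4×7×1 = 49 - 28 = 21 > 0, so two distinct real poles. Using quadratic formula: s = (-7 ± √21)/(2×7) = (-7 ± √21)/14, with √21 ≈ 4.5826. s₁ ≈ -0.1727, s₂ ≈ -0.8273. Poles: s₁ = -0.1727, s₂ = -0.8273.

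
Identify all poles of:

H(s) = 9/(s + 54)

Pole is where denominator = 0: s + 54 = 0, so s = -54.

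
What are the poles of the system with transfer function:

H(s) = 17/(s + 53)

Pole is where denominator = 0: s + 53 = 0, so s = -53.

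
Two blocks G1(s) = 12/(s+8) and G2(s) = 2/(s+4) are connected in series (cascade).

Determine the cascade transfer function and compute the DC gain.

Series: multiply transfer functions. G_eq = 12/(s+8) × 2/(s+4) = 24/((s+8)(s+4)). DC gain = 24/(8×4) = 0.75.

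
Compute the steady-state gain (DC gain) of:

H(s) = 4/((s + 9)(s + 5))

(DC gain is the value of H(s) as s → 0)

DC gain = H(0) = 4/(9 × 5) = 4/45 = 0.0889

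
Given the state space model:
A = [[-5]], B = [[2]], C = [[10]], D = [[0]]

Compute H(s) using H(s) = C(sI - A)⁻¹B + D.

(sI - A)⁻¹ = 1/(s + 5). H(s) = 10 × 2/(s + 5) + 0 = 20/(s + 5).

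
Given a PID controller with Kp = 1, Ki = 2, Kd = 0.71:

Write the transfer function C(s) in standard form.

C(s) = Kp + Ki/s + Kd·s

Substituting values: C(s) = 1 + 2/s + 0.71s = (0.71s² + s + 2)/s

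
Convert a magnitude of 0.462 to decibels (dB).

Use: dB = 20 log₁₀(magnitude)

dB = 20 log₁₀(0.462) = -6.7 dB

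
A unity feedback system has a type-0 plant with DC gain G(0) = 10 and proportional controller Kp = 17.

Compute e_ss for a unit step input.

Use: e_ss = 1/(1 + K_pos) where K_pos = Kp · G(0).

K_pos = Kp · G(0) = 17 × 10 = 170. e_ss = 1/(1 + 170) = 0.0058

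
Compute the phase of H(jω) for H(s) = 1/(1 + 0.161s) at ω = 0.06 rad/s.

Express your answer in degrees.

Phase = -arctan(ωτ) = -arctan(0.06 × 0.161) = -0.6°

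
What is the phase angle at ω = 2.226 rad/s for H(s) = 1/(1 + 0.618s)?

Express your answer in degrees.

Phase = -arctan(ωτ) = -arctan(2.226 × 0.618) = -54.0°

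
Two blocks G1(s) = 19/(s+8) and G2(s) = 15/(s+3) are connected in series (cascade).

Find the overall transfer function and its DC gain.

Series: multiply transfer functions. G_eq = 19/(s+8) × 15/(s+3) = 285/((s+8)(s+3)). DC gain = 285/(8×3) = 11.875.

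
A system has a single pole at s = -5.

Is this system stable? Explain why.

Pole at s = -5 is in the left half-plane. Stable.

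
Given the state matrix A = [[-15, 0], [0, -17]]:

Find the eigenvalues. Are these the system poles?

For diagonal matrix, eigenvalues are diagonal entries: λ₁ = -15, λ₂ = -17. Eigenvalues of A = system poles.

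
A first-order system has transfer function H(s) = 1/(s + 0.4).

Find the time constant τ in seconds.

For H(s) = 1/(s + 1/τ), the pole is at -1/τ = -0.4, so τ = 1/0.4 = 2.5 s.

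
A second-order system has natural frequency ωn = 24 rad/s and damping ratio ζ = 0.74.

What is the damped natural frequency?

ωd = ωn√(1 - ζ²) = 24√(1 - 0.74²) = 16.14 rad/s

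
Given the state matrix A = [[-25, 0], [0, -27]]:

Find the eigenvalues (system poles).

For diagonal matrix, eigenvalues are diagonal entries: λ₁ = -25, λ₂ = -27.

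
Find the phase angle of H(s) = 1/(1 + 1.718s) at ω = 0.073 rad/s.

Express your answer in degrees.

Phase = -arctan(ωτ) = -arctan(0.073 × 1.718) = -7.1°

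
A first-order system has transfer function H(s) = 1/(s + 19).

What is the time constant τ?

For H(s) = 1/(s + 1/τ), the pole is at -1/τ = -19, so τ = 1/19 = 0.0526 s.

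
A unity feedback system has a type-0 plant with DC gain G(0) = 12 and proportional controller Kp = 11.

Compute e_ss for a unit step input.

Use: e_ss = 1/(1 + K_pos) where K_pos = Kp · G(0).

K_pos = Kp · G(0) = 11 × 12 = 132. e_ss = 1/(1 + 132) = 0.0075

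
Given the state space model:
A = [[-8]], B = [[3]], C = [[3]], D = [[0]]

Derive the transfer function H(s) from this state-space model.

(sI - A)⁻¹ = 1/(s + 8). H(s) = 3 × 3/(s + 8) + 0 = 9/(s + 8).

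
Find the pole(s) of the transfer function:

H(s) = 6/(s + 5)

Pole is where denominator = 0: s + 5 = 0, so s = -5.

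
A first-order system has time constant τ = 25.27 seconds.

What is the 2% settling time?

For first-order system, 2% settling time ≈ 4τ = 4 × 25.27 = 101.08 s.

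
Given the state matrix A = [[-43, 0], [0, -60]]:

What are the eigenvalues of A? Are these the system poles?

For diagonal matrix, eigenvalues are diagonal entries: λ₁ = -43, λ₂ = -60. Eigenvalues of A = system poles.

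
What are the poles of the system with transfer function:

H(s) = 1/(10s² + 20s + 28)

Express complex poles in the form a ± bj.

Discriminant = 20² - 4×10×28 = 400 - 1120 = -720 < 0, so the poles are a complex conjugate pair s = (-20 ± j√720)/(2×10). Real part = -20/(2×10) = -20/20 = -1; imaginary part = ±√720/(2×10) ≈ 1.3416. Poles: s = -1 ± 1.3416j.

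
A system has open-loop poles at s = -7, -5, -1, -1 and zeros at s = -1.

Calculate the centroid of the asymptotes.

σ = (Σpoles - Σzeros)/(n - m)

σ = (Σpoles - Σzeros)/(n - m) = (-14 - (-1))/(4 - 1) = -13/3 = -4.33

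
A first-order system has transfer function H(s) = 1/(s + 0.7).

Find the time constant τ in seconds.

For H(s) = 1/(s + 1/τ), the pole is at -1/τ = -0.7, so τ = 1/0.7 = 1.4286 s.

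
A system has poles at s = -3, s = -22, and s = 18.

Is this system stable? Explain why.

Pole(s) at s = 18 are not in the left half-plane. System is unstable.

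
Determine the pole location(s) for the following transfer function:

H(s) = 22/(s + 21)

Pole is where denominator = 0: s + 21 = 0, so s = -21.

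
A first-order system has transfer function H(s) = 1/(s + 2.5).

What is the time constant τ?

For H(s) = 1/(s + 1/τ), the pole is at -1/τ = -2.5, so τ = 1/2.5 = 0.4 s.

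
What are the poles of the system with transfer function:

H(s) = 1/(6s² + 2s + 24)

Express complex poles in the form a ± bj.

Discriminant = 2² - 4×6×24 = 4 - 576 = -572 < 0, so the poles are a complex conjugate pair s = (-2 ± j√572)/(2×6). Real part = -2/(2×6) = -2/12 ≈ -0.1667; imaginary part = ±√572/(2×6) ≈ 1.9930. Poles: s = -0.1667 ± 1.9930j.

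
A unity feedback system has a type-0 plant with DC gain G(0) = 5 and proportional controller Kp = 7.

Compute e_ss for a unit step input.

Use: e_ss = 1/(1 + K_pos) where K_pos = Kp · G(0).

K_pos = Kp · G(0) = 7 × 5 = 35. e_ss = 1/(1 + 35) = 0.0278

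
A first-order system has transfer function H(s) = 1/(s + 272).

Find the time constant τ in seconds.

For H(s) = 1/(s + 1/τ), the pole is at -1/τ = -272, so τ = 1/272 = 0.0037 s.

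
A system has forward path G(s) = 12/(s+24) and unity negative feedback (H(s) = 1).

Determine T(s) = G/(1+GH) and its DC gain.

T(s) = G/(1+GH) = [12/(s+24)] / [1 + 12/(s+24)] = 12/(s+24+12) = 12/(s+36). DC gain = 12/36 = 0.3333.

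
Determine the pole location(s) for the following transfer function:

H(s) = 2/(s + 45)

Pole is where denominator = 0: s + 45 = 0, so s = -45.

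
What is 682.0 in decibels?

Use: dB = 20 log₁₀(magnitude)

dB = 20 log₁₀(682.0) = 56.7 dB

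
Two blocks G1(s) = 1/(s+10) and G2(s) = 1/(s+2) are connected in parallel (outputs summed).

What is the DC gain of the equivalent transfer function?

Parallel: G_eq = G1 + G2. DC gain = G1(0) + G2(0) = 1/10 + 1/2 = 0.1 + 0.5 = 0.6.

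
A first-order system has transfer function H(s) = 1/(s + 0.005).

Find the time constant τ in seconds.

For H(s) = 1/(s + 1/τ), the pole is at -1/τ = -0.005, so τ = 1/0.005 = 200 s.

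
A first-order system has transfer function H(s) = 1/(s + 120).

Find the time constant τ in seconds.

For H(s) = 1/(s + 1/τ), the pole is at -1/τ = -120, so τ = 1/120 = 0.0083 s.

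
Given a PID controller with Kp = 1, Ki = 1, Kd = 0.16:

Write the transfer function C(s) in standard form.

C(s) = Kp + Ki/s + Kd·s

Substituting values: C(s) = 1 + 1/s + 0.16s = (0.16s² + s + 1)/s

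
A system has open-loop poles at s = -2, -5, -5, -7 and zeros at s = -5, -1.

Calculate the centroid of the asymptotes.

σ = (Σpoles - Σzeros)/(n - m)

σ = (Σpoles - Σzeros)/(n - m) = (-19 - (-6))/(4 - 2) = -13/2 = -6.5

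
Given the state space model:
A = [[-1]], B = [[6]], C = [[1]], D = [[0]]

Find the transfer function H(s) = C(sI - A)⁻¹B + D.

(sI - A)⁻¹ = 1/(s + 1). H(s) = 1 × 6/(s + 1) + 0 = 6/(s + 1).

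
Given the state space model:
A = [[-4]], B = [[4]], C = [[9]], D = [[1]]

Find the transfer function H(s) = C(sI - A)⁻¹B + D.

(sI - A)⁻¹ = 1/(s + 4). H(s) = 9×4/(s + 4) + 1 = (s + 40)/(s + 4).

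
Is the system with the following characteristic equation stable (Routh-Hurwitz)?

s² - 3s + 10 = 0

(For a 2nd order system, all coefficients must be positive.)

Coefficients: 1, -3, 10. b=-3 not positive, so system is unstable.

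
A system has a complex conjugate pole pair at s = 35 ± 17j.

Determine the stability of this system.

Real part of poles is 35 (> 0, right half-plane). Unstable.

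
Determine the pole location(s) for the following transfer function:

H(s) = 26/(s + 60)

Pole is where denominator = 0: s + 60 = 0, so s = -60.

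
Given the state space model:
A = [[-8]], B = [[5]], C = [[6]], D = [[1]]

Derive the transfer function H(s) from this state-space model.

(sI - A)⁻¹ = 1/(s + 8). H(s) = 6×5/(s + 8) + 1 = (s + 38)/(s + 8).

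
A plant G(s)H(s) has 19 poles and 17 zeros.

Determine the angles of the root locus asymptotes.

n - m = 19 - 17 = 2. Angles: θk = (2k + 1)·180°/2 = 90°, 270°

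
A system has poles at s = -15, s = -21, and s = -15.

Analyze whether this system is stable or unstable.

All poles are in the left half-plane. System is stable.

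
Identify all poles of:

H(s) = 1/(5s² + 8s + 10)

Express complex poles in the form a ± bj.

Discriminant = 8² - 4×5×10 = 64 - 200 = -136 < 0, so the poles are a complex conjugate pair s = (-8 ± j√136)/(2×5). Real part = -8/(2×5) = -8/10 = -0.8; imaginary part = ±√136/(2×5) ≈ 1.1662. Poles: s = -0.8 ± 1.1662j.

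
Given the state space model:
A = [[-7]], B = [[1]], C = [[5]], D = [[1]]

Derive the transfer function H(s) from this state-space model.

(sI - A)⁻¹ = 1/(s + 7). H(s) = 5×1/(s + 7) + 1 = (s + 12)/(s + 7).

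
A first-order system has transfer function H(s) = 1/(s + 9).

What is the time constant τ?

For H(s) = 1/(s + 1/τ), the pole is at -1/τ = -9, so τ = 1/9 = 0.1111 s.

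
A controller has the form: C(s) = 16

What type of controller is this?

This is a Proportional (P) controller.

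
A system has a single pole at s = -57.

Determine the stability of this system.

Pole at s = -57 is in the left half-plane. Stable.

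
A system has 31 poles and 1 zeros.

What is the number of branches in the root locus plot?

Root locus has n branches where n = number of poles = 31.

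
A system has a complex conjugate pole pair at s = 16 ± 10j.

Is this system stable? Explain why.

Real part of poles is 16 (> 0, right half-plane). Unstable.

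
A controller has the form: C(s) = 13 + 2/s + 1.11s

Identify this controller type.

This is a Proportional-Integral-Derivative (PID) controller.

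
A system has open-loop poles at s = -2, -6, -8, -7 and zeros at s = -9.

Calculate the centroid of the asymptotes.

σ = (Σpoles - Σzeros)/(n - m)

σ = (Σpoles - Σzeros)/(n - m) = (-23 - (-9))/(4 - 1) = -14/3 = -4.67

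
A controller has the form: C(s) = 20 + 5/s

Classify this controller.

This is a Proportional-Integral (PI) controller.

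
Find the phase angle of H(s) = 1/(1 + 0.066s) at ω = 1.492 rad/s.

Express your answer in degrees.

Phase = -arctan(ωτ) = -arctan(1.492 × 0.066) = -5.6°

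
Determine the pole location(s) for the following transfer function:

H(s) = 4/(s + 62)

Pole is where denominator = 0: s + 62 = 0, so s = -62.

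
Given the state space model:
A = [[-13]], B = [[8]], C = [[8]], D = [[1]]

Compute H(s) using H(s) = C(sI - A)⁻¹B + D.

(sI - A)⁻¹ = 1/(s + 13). H(s) = 8×8/(s + 13) + 1 = (s + 77)/(s + 13).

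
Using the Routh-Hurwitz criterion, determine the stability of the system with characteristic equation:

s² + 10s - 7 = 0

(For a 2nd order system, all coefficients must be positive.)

Coefficients: 1, 10, -7. c=-7 not positive, so system is unstable.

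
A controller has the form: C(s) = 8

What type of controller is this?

This is a Proportional (P) controller.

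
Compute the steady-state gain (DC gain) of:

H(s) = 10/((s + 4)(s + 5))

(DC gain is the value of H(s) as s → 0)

DC gain = H(0) = 10/(4 × 5) = 10/20 = 0.5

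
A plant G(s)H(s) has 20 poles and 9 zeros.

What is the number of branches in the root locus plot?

Root locus has n branches where n = number of poles = 20.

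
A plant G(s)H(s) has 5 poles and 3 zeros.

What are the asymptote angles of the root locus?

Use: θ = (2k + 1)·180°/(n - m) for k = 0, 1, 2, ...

n - m = 5 - 3 = 2. Angles: θk = (2k + 1)·180°/2 = 90°, 270°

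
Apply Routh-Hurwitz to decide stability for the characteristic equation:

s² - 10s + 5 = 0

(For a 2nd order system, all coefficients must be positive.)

Coefficients: 1, -10, 5. b=-10 not positive, so system is unstable.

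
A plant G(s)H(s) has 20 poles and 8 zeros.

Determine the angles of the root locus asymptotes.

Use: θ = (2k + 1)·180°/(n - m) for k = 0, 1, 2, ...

n - m = 20 - 8 = 12. Angles: θk = (2k + 1)·180°/12 = 15°, 45°, 75°, 105°, 135°, 165°, 195°, 225°, 255°, 285°, 315°, 345°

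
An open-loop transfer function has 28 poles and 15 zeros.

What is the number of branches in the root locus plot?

Root locus has n branches where n = number of poles = 28.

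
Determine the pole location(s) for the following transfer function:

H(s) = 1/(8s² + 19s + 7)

Discriminant = 19² - 4×8×7 = 361 - 224 = 137 > 0, so two distinct real poles. Using quadratic formula: s = (-19 ± √137)/(2×8) = (-19 ± √137)/16, with √137 ≈ 11.7047. s₁ ≈ -0.4560, s₂ ≈ -1.9190. Poles: s₁ = -0.4560, s₂ = -1.9190.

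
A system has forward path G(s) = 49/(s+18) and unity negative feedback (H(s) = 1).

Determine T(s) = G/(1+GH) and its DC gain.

T(s) = G/(1+GH) = [49/(s+18)] / [1 + 49/(s+18)] = 49/(s+18+49) = 49/(s+67). DC gain = 49/67 = 0.7313.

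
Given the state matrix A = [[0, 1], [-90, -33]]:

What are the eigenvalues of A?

det(A - λI) = λ² - (-33)λ + 90 = (λ - (-30))(λ - (-3)). Eigenvalues: -30, -3.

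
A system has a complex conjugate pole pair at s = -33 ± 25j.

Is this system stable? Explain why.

Real part of poles is -33 (< 0, left half-plane). Stable.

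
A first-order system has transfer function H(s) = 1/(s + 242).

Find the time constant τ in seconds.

For H(s) = 1/(s + 1/τ), the pole is at -1/τ = -242, so τ = 1/242 = 0.0041 s.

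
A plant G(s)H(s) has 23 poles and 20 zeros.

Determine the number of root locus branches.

Root locus has n branches where n = number of poles = 23.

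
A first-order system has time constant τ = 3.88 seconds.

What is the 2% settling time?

For first-order system, 2% settling time ≈ 4τ = 4 × 3.88 = 15.52 s.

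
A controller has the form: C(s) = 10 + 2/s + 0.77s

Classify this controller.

This is a Proportional-Integral-Derivative (PID) controller.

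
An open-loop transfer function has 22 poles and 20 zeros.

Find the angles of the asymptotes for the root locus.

n - m = 22 - 20 = 2. Angles: θk = (2k + 1)·180°/2 = 90°, 270°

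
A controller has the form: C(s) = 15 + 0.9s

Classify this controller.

This is a Proportional-Derivative (PD) controller.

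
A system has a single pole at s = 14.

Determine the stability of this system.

Pole at s = 14 is in the right half-plane. Unstable.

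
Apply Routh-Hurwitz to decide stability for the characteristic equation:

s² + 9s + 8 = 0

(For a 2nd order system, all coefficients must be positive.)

Coefficients: 1, 9, 8. All positive, so system is stable.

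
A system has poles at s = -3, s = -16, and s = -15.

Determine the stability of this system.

All poles are in the left half-plane. System is stable.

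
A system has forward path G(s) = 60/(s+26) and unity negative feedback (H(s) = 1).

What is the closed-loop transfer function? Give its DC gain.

T(s) = G/(1+GH) = [60/(s+26)] / [1 + 60/(s+26)] = 60/(s+26+60) = 60/(s+86). DC gain = 60/86 = 0.6977.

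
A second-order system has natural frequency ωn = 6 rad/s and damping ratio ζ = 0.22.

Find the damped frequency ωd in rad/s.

ωd = ωn√(1 - ζ²) = 6√(1 - 0.22²) = 5.85 rad/s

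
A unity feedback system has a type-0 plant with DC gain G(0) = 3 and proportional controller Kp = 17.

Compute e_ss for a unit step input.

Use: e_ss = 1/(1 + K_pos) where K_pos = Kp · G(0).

K_pos = Kp · G(0) = 17 × 3 = 51. e_ss = 1/(1 + 51) = 0.0192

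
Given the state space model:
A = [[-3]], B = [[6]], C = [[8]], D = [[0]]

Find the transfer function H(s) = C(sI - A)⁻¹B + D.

(sI - A)⁻¹ = 1/(s + 3). H(s) = 8 × 6/(s + 3) + 0 = 48/(s + 3).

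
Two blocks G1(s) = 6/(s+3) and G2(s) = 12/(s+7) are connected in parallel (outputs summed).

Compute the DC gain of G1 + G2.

Parallel: G_eq = G1 + G2. DC gain = G1(0) + G2(0) = 6/3 + 12/7 = 2 + 1.7143 = 3.7143.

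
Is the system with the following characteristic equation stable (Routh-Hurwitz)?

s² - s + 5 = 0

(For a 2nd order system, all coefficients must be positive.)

Coefficients: 1, -1, 5. b=-1 not positive, so system is unstable.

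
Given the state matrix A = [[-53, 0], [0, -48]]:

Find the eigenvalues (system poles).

For diagonal matrix, eigenvalues are diagonal entries: λ₁ = -53, λ₂ = -48.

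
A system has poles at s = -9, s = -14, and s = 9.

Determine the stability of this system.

Pole(s) at s = 9 are not in the left half-plane. System is unstable.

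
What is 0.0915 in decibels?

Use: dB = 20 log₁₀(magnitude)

dB = 20 log₁₀(0.0915) = -20.8 dB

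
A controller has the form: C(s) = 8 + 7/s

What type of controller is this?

This is a Proportional-Integral (PI) controller.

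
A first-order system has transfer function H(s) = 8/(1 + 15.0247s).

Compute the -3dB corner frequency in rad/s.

Corner frequency = 1/τ = 1/15.0247 = 0.067 rad/s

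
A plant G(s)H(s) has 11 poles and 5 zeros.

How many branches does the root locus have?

Root locus has n branches where n = number of poles = 11.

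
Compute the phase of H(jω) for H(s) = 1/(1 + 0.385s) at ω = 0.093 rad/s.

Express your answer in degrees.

Phase = -arctan(ωτ) = -arctan(0.093 × 0.385) = -2.1°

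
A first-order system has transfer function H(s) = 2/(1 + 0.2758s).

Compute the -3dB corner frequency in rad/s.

Corner frequency = 1/τ = 1/0.2758 = 3.626 rad/s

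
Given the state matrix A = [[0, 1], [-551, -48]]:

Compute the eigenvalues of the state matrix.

det(A - λI) = λ² - (-48)λ + 551 = (λ - (-29))(λ - (-19)). Eigenvalues: -29, -19.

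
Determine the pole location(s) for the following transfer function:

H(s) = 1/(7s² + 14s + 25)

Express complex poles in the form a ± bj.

Discriminant = 14² - 4×7×25 = 196 - 700 = -504 < 0, so the poles are a complex conjugate pair s = (-14 ± j√504)/(2×7). Real part = -14/(2×7) = -14/14 = -1; imaginary part = ±√504/(2×7) ≈ 1.6036. Poles: s = -1 ± 1.6036j.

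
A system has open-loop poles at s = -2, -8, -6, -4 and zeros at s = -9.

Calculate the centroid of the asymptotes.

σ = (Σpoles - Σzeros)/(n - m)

σ = (Σpoles - Σzeros)/(n - m) = (-20 - (-9))/(4 - 1) = -11/3 = -3.67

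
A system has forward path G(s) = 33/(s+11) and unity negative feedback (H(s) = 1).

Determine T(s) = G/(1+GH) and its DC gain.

T(s) = G/(1+GH) = [33/(s+11)] / [1 + 33/(s+11)] = 33/(s+11+33) = 33/(s+44). DC gain = 33/44 = 0.75.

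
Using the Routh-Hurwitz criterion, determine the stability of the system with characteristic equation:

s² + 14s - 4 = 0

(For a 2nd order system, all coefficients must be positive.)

Coefficients: 1, 14, -4. c=-4 not positive, so system is unstable.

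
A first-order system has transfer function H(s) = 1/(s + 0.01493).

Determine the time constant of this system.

For H(s) = 1/(s + 1/τ), the pole is at -1/τ = -0.01493, so τ = 1/0.01493 = 66.98 s.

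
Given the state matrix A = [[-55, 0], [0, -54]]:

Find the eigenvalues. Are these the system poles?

For diagonal matrix, eigenvalues are diagonal entries: λ₁ = -55, λ₂ = -54. Eigenvalues of A = system poles.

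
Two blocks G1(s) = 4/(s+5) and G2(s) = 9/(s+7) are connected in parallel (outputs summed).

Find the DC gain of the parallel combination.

Parallel: G_eq = G1 + G2. DC gain = G1(0) + G2(0) = 4/5 + 9/7 = 0.8 + 1.2857 = 2.0857.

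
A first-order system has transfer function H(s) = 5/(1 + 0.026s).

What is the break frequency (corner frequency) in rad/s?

Corner frequency = 1/τ = 1/0.026 = 38.462 rad/s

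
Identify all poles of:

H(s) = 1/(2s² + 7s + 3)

Discriminant = 7² - 4×2×3 = 49 - 24 = 25 > 0, so two distinct real poles. Using quadratic formula: s = (-7 ± √25)/(2×2) = (-7 ± √25)/4, with √25 = 5. s₁ = -2/4 = -0.5, s₂ = -12/4 = -3. Poles: s₁ = -0.5, s₂ = -3.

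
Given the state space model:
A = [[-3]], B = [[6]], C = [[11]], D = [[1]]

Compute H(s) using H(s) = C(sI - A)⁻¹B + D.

(sI - A)⁻¹ = 1/(s + 3). H(s) = 11×6/(s + 3) + 1 = (s + 69)/(s + 3).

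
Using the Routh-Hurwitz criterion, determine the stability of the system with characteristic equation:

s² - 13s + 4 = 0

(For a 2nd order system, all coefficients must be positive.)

Coefficients: 1, -13, 4. b=-13 not positive, so system is unstable.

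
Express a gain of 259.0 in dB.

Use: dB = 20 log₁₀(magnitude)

dB = 20 log₁₀(259.0) = 48.3 dB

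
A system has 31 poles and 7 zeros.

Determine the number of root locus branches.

Root locus has n branches where n = number of poles = 31.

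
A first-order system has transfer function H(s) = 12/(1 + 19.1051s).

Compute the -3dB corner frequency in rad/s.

Corner frequency = 1/τ = 1/19.1051 = 0.052 rad/s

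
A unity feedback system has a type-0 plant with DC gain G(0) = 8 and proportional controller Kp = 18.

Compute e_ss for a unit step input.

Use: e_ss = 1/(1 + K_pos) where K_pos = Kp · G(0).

K_pos = Kp · G(0) = 18 × 8 = 144. e_ss = 1/(1 + 144) = 0.0069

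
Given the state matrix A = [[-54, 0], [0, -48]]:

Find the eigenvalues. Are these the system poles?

For diagonal matrix, eigenvalues are diagonal entries: λ₁ = -54, λ₂ = -48. Eigenvalues of A = system poles.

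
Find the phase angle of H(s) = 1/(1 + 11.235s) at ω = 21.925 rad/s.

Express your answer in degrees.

Phase = -arctan(ωτ) = -arctan(21.925 × 11.235) = -89.8°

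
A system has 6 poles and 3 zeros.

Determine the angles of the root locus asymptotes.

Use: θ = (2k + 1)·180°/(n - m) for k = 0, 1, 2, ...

n - m = 6 - 3 = 3. Angles: θk = (2k + 1)·180°/3 = 60°, 180°, 300°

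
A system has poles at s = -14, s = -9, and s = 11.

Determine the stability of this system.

Pole(s) at s = 11 are not in the left half-plane. System is unstable.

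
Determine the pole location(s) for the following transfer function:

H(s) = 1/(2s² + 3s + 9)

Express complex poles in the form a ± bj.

Discriminant = 3² - 4×2×9 = 9 - 72 = -63 < 0, so the poles are a complex conjugate pair s = (-3 ± j√63)/(2×2). Real part = -3/(2×2) = -3/4 = -0.75; imaginary part = ±√63/(2×2) ≈ 1.9843. Poles: s = -0.75 ± 1.9843j.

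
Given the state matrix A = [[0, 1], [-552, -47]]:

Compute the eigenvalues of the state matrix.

det(A - λI) = λ² - (-47)λ + 552 = (λ - (-24))(λ - (-23)). Eigenvalues: -24, -23.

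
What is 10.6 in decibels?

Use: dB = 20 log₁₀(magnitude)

dB = 20 log₁₀(10.6) = 20.5 dB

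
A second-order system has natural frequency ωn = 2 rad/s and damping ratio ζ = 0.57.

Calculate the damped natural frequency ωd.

ωd = ωn√(1 - ζ²) = 2√(1 - 0.57²) = 1.64 rad/s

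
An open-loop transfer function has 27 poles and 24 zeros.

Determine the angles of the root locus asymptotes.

n - m = 27 - 24 = 3. Angles: θk = (2k + 1)·180°/3 = 60°, 180°, 300°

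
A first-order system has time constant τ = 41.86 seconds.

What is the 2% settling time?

For first-order system, 2% settling time ≈ 4τ = 4 × 41.86 = 167.44 s.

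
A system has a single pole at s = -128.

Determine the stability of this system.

Pole at s = -128 is in the left half-plane. Stable.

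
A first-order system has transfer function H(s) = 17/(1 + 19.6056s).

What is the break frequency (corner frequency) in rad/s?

Corner frequency = 1/τ = 1/19.6056 = 0.051 rad/s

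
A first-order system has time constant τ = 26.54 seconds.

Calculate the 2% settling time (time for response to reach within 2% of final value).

For first-order system, 2% settling time ≈ 4τ = 4 × 26.54 = 106.16 s.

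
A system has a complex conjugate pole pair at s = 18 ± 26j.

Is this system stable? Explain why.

Real part of poles is 18 (> 0, right half-plane). Unstable.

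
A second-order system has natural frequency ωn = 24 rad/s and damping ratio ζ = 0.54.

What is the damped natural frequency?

ωd = ωn√(1 - ζ²) = 24√(1 - 0.54²) = 20.2 rad/s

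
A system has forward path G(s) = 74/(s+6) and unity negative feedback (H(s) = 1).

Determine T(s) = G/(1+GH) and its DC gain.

T(s) = G/(1+GH) = [74/(s+6)] / [1 + 74/(s+6)] = 74/(s+6+74) = 74/(s+80). DC gain = 74/80 = 0.925.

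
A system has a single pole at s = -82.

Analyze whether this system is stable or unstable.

Pole at s = -82 is in the left half-plane. Stable.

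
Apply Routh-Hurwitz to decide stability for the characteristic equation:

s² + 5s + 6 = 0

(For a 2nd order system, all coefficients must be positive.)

Coefficients: 1, 5, 6. All positive, so system is stable.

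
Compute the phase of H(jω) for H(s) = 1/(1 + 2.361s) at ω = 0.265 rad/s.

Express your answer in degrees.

Phase = -arctan(ωτ) = -arctan(0.265 × 2.361) = -32.0°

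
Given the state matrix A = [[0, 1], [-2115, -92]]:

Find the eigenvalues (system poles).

det(A - λI) = λ² - (-92)λ + 2115 = (λ - (-45))(λ - (-47)). Eigenvalues: -45, -47.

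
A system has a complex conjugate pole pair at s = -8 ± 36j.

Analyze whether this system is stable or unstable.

Real part of poles is -8 (< 0, left half-plane). Stable.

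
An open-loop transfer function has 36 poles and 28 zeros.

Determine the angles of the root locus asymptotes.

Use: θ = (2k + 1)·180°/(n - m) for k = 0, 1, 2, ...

n - m = 36 - 28 = 8. Angles: θk = (2k + 1)·180°/8 = 22.5°, 67.5°, 112.5°, 157.5°, 202.5°, 247.5°, 292.5°, 337.5°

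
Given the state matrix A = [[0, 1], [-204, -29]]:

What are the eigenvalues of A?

det(A - λI) = λ² - (-29)λ + 204 = (λ - (-12))(λ - (-17)). Eigenvalues: -12, -17.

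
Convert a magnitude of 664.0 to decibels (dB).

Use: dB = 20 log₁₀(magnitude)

dB = 20 log₁₀(664.0) = 56.4 dB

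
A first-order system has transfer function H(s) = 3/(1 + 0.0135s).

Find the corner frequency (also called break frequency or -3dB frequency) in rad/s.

Corner frequency = 1/τ = 1/0.0135 = 74.074 rad/s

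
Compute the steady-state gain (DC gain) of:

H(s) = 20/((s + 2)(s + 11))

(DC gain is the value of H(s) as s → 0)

DC gain = H(0) = 20/(2 × 11) = 20/22 = 0.9091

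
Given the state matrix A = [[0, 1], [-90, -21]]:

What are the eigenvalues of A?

det(A - λI) = λ² - (-21)λ + 90 = (λ - (-15))(λ - (-6)). Eigenvalues: -15, -6.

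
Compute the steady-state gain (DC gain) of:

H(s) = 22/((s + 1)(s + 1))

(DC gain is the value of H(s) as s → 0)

DC gain = H(0) = 22/(1 × 1) = 22/1 = 22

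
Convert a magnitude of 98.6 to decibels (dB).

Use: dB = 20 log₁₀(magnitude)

dB = 20 log₁₀(98.6) = 39.9 dB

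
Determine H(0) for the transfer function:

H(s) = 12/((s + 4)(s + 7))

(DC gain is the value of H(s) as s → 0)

DC gain = H(0) = 12/(4 × 7) = 12/28 = 0.4286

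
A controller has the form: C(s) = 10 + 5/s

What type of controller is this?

This is a Proportional-Integral (PI) controller.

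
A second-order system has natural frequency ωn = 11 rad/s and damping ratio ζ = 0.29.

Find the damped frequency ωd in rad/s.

ωd = ωn√(1 - ζ²) = 11√(1 - 0.29²) = 10.53 rad/s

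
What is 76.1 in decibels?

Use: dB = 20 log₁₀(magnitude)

dB = 20 log₁₀(76.1) = 37.6 dB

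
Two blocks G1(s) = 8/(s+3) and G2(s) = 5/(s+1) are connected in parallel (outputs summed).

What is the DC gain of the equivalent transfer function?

Parallel: G_eq = G1 + G2. DC gain = G1(0) + G2(0) = 8/3 + 5/1 = 2.6667 + 5 = 7.6667.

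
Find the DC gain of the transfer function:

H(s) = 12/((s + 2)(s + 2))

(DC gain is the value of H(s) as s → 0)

DC gain = H(0) = 12/(2 × 2) = 12/4 = 3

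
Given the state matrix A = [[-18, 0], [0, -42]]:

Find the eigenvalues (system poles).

For diagonal matrix, eigenvalues are diagonal entries: λ₁ = -18, λ₂ = -42.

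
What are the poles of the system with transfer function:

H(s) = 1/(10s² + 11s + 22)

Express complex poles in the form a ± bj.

Discriminant = 11² - 4×10×22 = 121 - 880 = -759 < 0, so the poles are a complex conjugate pair s = (-11 ± j√759)/(2×10). Real part = -11/(2×10) = -11/20 = -0.55; imaginary part = ±√759/(2×10) ≈ 1.3775. Poles: s = -0.55 ± 1.3775j.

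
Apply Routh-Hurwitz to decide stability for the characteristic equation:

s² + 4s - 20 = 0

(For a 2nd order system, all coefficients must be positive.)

Coefficients: 1, 4, -20. c=-20 not positive, so system is unstable.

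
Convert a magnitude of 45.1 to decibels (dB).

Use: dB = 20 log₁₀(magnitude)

dB = 20 log₁₀(45.1) = 33.1 dB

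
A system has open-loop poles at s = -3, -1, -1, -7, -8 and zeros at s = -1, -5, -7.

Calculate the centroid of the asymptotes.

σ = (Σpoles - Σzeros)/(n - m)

σ = (Σpoles - Σzeros)/(n - m) = (-20 - (-13))/(5 - 3) = -7/2 = -3.5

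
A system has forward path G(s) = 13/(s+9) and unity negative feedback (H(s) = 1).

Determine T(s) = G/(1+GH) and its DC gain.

T(s) = G/(1+GH) = [13/(s+9)] / [1 + 13/(s+9)] = 13/(s+9+13) = 13/(s+22). DC gain = 13/22 = 0.5909.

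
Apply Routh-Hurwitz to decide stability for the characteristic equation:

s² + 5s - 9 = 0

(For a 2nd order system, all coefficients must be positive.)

Coefficients: 1, 5, -9. c=-9 not positive, so system is unstable.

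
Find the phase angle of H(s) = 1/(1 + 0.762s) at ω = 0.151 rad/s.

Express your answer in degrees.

Phase = -arctan(ωτ) = -arctan(0.151 × 0.762) = -6.6°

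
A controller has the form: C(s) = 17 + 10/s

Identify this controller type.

This is a Proportional-Integral (PI) controller.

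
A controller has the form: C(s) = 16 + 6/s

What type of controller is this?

This is a Proportional-Integral (PI) controller.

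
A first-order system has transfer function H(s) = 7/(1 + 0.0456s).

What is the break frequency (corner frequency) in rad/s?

Corner frequency = 1/τ = 1/0.0456 = 21.93 rad/s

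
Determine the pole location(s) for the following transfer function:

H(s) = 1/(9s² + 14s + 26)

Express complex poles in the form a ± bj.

Discriminant = 14² - 4×9×26 = 196 - 936 = -740 < 0, so the poles are a complex conjugate pair s = (-14 ± j√740)/(2×9). Real part = -14/(2×9) = -14/18 ≈ -0.7778; imaginary part = ±√740/(2×9) ≈ 1.5113. Poles: s = -0.7778 ± 1.5113j.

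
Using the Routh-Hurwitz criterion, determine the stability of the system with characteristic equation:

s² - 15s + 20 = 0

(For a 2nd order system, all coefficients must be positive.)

Coefficients: 1, -15, 20. b=-15 not positive, so system is unstable.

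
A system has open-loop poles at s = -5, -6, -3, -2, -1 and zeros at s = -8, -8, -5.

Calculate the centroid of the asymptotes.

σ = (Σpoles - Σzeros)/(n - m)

σ = (Σpoles - Σzeros)/(n - m) = (-17 - (-21))/(5 - 3) = 4/2 = 2.0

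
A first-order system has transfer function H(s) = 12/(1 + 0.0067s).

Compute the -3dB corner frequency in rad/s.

Corner frequency = 1/τ = 1/0.0067 = 149.254 rad/s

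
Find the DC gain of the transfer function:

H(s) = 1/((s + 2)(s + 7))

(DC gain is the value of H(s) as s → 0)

DC gain = H(0) = 1/(2 × 7) = 1/14 = 0.0714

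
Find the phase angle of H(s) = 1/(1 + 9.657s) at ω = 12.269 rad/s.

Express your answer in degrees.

Phase = -arctan(ωτ) = -arctan(12.269 × 9.657) = -89.5°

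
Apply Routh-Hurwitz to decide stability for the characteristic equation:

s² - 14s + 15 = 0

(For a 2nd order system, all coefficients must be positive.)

Coefficients: 1, -14, 15. b=-14 not positive, so system is unstable.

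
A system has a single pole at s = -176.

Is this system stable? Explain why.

Pole at s = -176 is in the left half-plane. Stable.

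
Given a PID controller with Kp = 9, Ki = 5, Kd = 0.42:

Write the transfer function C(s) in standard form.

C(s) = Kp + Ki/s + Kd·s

Substituting values: C(s) = 9 + 5/s + 0.42s = (0.42s² + 9s + 5)/s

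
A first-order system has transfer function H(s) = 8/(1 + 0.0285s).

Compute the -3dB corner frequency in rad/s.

Corner frequency = 1/τ = 1/0.0285 = 35.088 rad/s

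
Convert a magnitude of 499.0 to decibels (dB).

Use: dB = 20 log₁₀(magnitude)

dB = 20 log₁₀(499.0) = 54.0 dB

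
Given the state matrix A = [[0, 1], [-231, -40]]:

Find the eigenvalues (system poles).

det(A - λI) = λ² - (-40)λ + 231 = (λ - (-33))(λ - (-7)). Eigenvalues: -33, -7.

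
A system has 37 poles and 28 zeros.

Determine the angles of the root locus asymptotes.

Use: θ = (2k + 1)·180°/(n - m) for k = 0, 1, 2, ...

n - m = 37 - 28 = 9. Angles: θk = (2k + 1)·180°/9 = 20°, 60°, 100°, 140°, 180°, 220°, 260°, 300°, 340°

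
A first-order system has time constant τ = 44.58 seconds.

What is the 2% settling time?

For first-order system, 2% settling time ≈ 4τ = 4 × 44.58 = 178.32 s.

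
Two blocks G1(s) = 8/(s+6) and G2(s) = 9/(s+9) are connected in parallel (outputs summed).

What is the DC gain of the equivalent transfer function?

Parallel: G_eq = G1 + G2. DC gain = G1(0) + G2(0) = 8/6 + 9/9 = 1.3333 + 1 = 2.3333.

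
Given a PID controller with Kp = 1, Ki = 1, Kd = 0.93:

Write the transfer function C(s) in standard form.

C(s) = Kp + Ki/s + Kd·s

Substituting values: C(s) = 1 + 1/s + 0.93s = (0.93s² + s + 1)/s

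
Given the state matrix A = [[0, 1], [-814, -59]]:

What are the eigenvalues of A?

det(A - λI) = λ² - (-59)λ + 814 = (λ - (-22))(λ - (-37)). Eigenvalues: -22, -37.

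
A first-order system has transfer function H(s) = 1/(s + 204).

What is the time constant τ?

For H(s) = 1/(s + 1/τ), the pole is at -1/τ = -204, so τ = 1/204 = 0.0049 s.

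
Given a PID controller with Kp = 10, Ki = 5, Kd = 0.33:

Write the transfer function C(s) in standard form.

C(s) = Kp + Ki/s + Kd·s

Substituting values: C(s) = 10 + 5/s + 0.33s = (0.33s² + 10s + 5)/s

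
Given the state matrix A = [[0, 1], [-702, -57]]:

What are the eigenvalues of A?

det(A - λI) = λ² - (-57)λ + 702 = (λ - (-18))(λ - (-39)). Eigenvalues: -18, -39.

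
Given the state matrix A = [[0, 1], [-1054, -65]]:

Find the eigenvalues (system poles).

det(A - λI) = λ² - (-65)λ + 1054 = (λ - (-31))(λ - (-34)). Eigenvalues: -31, -34.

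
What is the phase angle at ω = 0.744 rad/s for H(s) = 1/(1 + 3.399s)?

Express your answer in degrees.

Phase = -arctan(ωτ) = -arctan(0.744 × 3.399) = -68.4°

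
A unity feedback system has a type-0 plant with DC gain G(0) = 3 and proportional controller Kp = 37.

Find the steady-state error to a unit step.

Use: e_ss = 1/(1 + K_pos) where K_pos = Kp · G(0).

K_pos = Kp · G(0) = 37 × 3 = 111. e_ss = 1/(1 + 111) = 0.0089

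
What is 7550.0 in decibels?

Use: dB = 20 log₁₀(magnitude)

dB = 20 log₁₀(7550.0) = 77.6 dB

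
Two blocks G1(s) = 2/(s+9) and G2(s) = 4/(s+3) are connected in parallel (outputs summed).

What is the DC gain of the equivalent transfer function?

Parallel: G_eq = G1 + G2. DC gain = G1(0) + G2(0) = 2/9 + 4/3 = 0.2222 + 1.3333 = 1.5556.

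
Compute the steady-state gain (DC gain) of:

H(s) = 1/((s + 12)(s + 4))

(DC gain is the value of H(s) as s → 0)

DC gain = H(0) = 1/(12 × 4) = 1/48 = 0.0208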